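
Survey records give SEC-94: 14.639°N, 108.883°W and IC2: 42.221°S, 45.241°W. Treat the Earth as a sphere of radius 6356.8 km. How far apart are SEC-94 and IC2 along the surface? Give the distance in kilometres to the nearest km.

9039 km

Δφ = -56.8600°,  Δλ = 63.6420°
a = sin²(Δφ/2) + cos φ₁ cos φ₂ sin²(Δλ/2) = 0.425856
c = 2·arcsin(√a) = 1.421960 rad = 81.4723°
d = R·c = 6356.8 × 1.421960 = 9039.1 km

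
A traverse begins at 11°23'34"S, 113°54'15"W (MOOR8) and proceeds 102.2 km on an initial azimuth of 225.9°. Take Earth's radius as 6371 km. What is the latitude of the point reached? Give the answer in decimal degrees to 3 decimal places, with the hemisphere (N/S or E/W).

12.032°S

MOOR8: φ = -11.39278°, λ = -113.90417°
δ = d/R = 102.2/6371 = 0.016041 rad
φ₂ = arcsin(sin φ₁ cos δ + cos φ₁ sin δ cos θ)
   = arcsin(-0.19753·0.99987 + 0.98030·0.01604·-0.69591) = -12.03161°
λ₂ = λ₁ + atan2(sin θ sin δ cos φ₁, cos δ − sin φ₁ sin φ₂) = -114.57901°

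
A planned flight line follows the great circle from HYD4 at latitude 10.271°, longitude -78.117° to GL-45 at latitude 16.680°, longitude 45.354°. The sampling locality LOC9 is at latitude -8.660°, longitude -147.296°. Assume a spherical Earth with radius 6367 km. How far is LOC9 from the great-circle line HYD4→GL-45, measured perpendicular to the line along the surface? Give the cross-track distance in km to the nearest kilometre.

1303 km

δ₁₃ = central angle HYD4→LOC9 = 1.246208 rad  (haversine)
θ₁₃ = bearing HYD4→LOC9 = 257.148°,  θ₁₂ = bearing HYD4→GL-45 = 64.764°
dₓₜ = R·arcsin(sin δ₁₃ · sin(θ₁₃ − θ₁₂)) = 6367·arcsin(0.94778·sin(192.384°)) = -1303.301 km
|dₓₜ| = 1303.301 km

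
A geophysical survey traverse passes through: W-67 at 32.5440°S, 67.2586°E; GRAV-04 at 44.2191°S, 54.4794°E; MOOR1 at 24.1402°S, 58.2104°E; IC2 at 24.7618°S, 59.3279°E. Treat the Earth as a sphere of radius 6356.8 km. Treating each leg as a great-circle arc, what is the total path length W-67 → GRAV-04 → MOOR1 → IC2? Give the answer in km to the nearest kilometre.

4088 km

W-67→GRAV-04: c = 0.267835 rad, d = 1702.58 km
GRAV-04→MOOR1: c = 0.354458 rad, d = 2253.22 km
MOOR1→IC2: c = 0.020807 rad, d = 132.27 km
Total = 1702.58 + 2253.22 + 132.27 = 4088.06 km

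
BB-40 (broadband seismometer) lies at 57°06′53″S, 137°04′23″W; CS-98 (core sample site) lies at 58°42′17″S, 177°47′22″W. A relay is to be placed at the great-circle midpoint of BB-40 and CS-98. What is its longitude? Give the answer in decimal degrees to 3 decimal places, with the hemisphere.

156.961°W

BB-40: φ = -57.11472°, λ = -137.07306°
CS-98: φ = -58.70472°, λ = -177.78944°
Bx = cos φ₂ cos Δλ = 0.393715,  By = cos φ₂ sin Δλ = -0.338844
φₘ = atan2(sin φ₁ + sin φ₂, √((cos φ₁ + Bx)² + By²)) = -59.54816°
λₘ = λ₁ + atan2(By, cos φ₁ + Bx) = -156.96079°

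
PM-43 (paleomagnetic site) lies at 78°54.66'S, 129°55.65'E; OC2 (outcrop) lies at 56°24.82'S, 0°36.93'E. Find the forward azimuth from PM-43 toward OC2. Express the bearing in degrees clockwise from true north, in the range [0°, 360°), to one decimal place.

PM-43: φ = -78.91100°, λ = +129.92750°
OC2: φ = -56.41367°, λ = +0.61550°
Δλ = -129.3120°
y = sin Δλ · cos φ₂ = -0.428009
x = cos φ₁ sin φ₂ − sin φ₁ cos φ₂ cos Δλ = -0.504152
θ = atan2(y, x) = -139.6698° → 220.3302° (mod 360°)

220.3°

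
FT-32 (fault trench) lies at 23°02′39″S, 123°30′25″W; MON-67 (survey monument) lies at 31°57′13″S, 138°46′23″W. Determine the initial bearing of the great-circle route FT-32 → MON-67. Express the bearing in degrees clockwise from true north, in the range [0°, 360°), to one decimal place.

FT-32: φ = -23.04417°, λ = -123.50694°
MON-67: φ = -31.95361°, λ = -138.77306°
Δλ = -15.2661°
y = sin Δλ · cos φ₂ = -0.223406
x = cos φ₁ sin φ₂ − sin φ₁ cos φ₂ cos Δλ = -0.166593
θ = atan2(y, x) = -126.7117° → 233.2883° (mod 360°)

233.3°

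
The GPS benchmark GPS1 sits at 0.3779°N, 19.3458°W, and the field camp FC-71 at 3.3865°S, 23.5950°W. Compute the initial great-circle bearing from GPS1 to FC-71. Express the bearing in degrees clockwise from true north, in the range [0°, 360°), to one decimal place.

228.4°

Δλ = -4.2492°
y = sin Δλ · cos φ₂ = -0.073965
x = cos φ₁ sin φ₂ − sin φ₁ cos φ₂ cos Δλ = -0.065636
θ = atan2(y, x) = -131.5855° → 228.4145° (mod 360°)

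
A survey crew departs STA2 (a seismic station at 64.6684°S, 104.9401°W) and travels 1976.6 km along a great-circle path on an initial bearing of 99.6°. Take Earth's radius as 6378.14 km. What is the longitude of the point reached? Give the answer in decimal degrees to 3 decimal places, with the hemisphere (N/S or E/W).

65.187°W

δ = d/R = 1976.6/6378.14 = 0.309902 rad
φ₂ = arcsin(sin φ₁ cos δ + cos φ₁ sin δ cos θ)
   = arcsin(-0.90385·0.95236 + 0.42786·0.30497·-0.16677) = -61.95161°
λ₂ = λ₁ + atan2(sin θ sin δ cos φ₁, cos δ − sin φ₁ sin φ₂) = -65.18699°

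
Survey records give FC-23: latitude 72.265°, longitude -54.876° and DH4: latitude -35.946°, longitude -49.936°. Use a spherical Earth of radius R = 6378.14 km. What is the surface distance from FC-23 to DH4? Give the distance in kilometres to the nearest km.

Δφ = -108.2110°,  Δλ = 4.9400°
a = sin²(Δφ/2) + cos φ₁ cos φ₂ sin²(Δλ/2) = 0.656717
c = 2·arcsin(√a) = 1.889603 rad = 108.2663°
d = R·c = 6378.14 × 1.889603 = 12052.2 km

12052 km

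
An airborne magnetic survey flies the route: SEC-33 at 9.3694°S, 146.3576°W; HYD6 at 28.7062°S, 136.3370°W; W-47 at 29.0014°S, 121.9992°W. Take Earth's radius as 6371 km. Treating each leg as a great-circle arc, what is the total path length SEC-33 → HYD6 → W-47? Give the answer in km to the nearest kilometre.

3787 km

SEC-33→HYD6: c = 0.375329 rad, d = 2391.22 km
HYD6→W-47: c = 0.219102 rad, d = 1395.90 km
Total = 2391.22 + 1395.90 = 3787.12 km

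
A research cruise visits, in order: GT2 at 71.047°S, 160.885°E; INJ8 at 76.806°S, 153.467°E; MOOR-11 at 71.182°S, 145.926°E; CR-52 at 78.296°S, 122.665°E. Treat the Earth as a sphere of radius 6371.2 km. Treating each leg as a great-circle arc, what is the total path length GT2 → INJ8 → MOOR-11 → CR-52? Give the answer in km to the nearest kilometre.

2373 km

GT2→INJ8: c = 0.106518 rad, d = 678.65 km
INJ8→MOOR-11: c = 0.104454 rad, d = 665.50 km
MOOR-11→CR-52: c = 0.161526 rad, d = 1029.12 km
Total = 678.65 + 665.50 + 1029.12 = 2373.26 km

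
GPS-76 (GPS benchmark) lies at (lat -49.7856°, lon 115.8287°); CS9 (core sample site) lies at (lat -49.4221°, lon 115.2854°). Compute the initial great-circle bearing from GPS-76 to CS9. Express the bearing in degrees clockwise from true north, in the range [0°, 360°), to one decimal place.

315.7°

Δλ = -0.5433°
y = sin Δλ · cos φ₂ = -0.006168
x = cos φ₁ sin φ₂ − sin φ₁ cos φ₂ cos Δλ = 0.006322
θ = atan2(y, x) = -44.2941° → 315.7059° (mod 360°)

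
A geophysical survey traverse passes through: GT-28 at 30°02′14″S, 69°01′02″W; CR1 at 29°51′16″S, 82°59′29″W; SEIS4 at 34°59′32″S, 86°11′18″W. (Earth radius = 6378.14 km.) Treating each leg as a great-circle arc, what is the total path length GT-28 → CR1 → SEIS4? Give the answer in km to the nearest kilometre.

GT-28: φ = -30.03722°, λ = -69.01722°
CR1: φ = -29.85444°, λ = -82.99139°
SEIS4: φ = -34.99222°, λ = -86.18833°
GT-28→CR1: c = 0.211227 rad, d = 1347.24 km
CR1→SEIS4: c = 0.101271 rad, d = 645.92 km
Total = 1347.24 + 645.92 = 1993.16 km

1993 km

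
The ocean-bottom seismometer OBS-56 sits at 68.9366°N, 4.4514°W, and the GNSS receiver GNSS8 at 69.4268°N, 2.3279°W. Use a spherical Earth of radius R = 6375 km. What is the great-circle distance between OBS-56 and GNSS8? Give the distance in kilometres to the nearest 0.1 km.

Δφ = 0.4902°,  Δλ = 2.1235°
a = sin²(Δφ/2) + cos φ₁ cos φ₂ sin²(Δλ/2) = 0.000062
c = 2·arcsin(√a) = 0.015705 rad = 0.8999°
d = R·c = 6375 × 0.015705 = 100.1 km

100.1 km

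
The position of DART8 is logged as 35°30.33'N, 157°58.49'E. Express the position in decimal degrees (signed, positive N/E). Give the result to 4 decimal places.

+35.5055°, +157.9748°

lat: 35.5055° N → +35.5055°
lon: 157.9748° E → +157.9748°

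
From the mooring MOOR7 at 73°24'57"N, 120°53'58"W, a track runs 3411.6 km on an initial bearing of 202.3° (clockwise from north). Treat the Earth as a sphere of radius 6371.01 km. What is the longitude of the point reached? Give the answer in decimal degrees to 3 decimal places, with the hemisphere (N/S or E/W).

136.405°W

MOOR7: φ = +73.41583°, λ = -120.89944°
δ = d/R = 3411.6/6371.01 = 0.535488 rad
φ₂ = arcsin(sin φ₁ cos δ + cos φ₁ sin δ cos θ)
   = arcsin(0.95840·0.86002 + 0.28542·0.51026·-0.92521) = 43.59024°
λ₂ = λ₁ + atan2(sin θ sin δ cos φ₁, cos δ − sin φ₁ sin φ₂) = -136.40468°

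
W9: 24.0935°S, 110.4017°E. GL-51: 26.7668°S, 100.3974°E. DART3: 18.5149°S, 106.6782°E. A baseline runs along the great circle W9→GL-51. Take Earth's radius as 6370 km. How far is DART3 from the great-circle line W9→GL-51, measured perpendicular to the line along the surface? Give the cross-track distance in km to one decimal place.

δ₁₃ = central angle W9→DART3 = 0.114636 rad  (haversine)
θ₁₃ = bearing W9→DART3 = 327.428°,  θ₁₂ = bearing W9→GL-51 = 251.405°
dₓₜ = R·arcsin(sin δ₁₃ · sin(θ₁₃ − θ₁₂)) = 6370·arcsin(0.11439·sin(76.023°)) = 708.519 km
|dₓₜ| = 708.519 km

708.5 km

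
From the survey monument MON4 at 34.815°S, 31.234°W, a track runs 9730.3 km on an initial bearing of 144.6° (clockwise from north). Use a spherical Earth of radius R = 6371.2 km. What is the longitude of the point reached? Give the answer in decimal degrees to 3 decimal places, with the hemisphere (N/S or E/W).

95.326°E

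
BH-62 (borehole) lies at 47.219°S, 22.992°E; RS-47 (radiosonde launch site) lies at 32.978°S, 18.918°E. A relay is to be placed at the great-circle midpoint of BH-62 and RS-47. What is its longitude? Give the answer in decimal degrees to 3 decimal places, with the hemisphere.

20.741°E

Bx = cos φ₂ cos Δλ = 0.836760,  By = cos φ₂ sin Δλ = -0.059598
φₘ = atan2(sin φ₁ + sin φ₂, √((cos φ₁ + Bx)² + By²)) = -40.11615°
λₘ = λ₁ + atan2(By, cos φ₁ + Bx) = 20.74065°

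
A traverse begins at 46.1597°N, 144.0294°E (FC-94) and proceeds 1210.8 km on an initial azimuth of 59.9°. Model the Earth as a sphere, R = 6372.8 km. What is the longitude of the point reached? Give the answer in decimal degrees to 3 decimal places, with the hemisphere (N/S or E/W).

158.980°E

δ = d/R = 1210.8/6372.8 = 0.189995 rad
φ₂ = arcsin(sin φ₁ cos δ + cos φ₁ sin δ cos θ)
   = arcsin(0.72127·0.98201 + 0.69265·0.18885·0.50151) = 50.70510°
λ₂ = λ₁ + atan2(sin θ sin δ cos φ₁, cos δ − sin φ₁ sin φ₂) = 158.98015°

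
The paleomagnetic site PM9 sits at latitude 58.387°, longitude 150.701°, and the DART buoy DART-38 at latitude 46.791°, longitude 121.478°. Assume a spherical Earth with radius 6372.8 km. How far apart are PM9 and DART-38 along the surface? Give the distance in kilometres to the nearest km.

2330 km

Δφ = -11.5960°,  Δλ = -29.2230°
a = sin²(Δφ/2) + cos φ₁ cos φ₂ sin²(Δλ/2) = 0.033044
c = 2·arcsin(√a) = 0.365591 rad = 20.9468°
d = R·c = 6372.8 × 0.365591 = 2329.8 km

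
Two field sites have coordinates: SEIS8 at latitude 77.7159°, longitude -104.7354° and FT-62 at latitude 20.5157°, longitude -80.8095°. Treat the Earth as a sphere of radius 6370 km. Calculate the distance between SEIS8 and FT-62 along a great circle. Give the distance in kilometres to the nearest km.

6488 km

Δφ = -57.2002°,  Δλ = 23.9259°
a = sin²(Δφ/2) + cos φ₁ cos φ₂ sin²(Δλ/2) = 0.237709
c = 2·arcsin(√a) = 1.018572 rad = 58.3599°
d = R·c = 6370 × 1.018572 = 6488.3 km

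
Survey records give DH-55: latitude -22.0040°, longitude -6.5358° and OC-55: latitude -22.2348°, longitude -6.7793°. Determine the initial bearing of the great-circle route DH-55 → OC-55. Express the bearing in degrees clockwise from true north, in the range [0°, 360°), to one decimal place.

Δλ = -0.2435°
y = sin Δλ · cos φ₂ = -0.003934
x = cos φ₁ sin φ₂ − sin φ₁ cos φ₂ cos Δλ = -0.004031
θ = atan2(y, x) = -135.7013° → 224.2987° (mod 360°)

224.3°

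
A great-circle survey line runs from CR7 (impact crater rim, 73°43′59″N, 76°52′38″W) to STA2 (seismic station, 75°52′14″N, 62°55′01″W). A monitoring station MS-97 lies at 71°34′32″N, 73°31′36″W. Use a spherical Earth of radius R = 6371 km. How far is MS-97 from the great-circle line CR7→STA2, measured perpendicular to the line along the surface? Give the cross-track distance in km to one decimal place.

CR7: φ = +73.73306°, λ = -76.87722°
STA2: φ = +75.87056°, λ = -62.91694°
MS-97: φ = +71.57556°, λ = -73.52667°
δ₁₃ = central angle CR7→MS-97 = 0.041481 rad  (haversine)
θ₁₃ = bearing CR7→MS-97 = 153.549°,  θ₁₂ = bearing CR7→STA2 = 53.099°
dₓₜ = R·arcsin(sin δ₁₃ · sin(θ₁₃ − θ₁₂)) = 6371·arcsin(0.04147·sin(100.450°)) = 259.890 km
|dₓₜ| = 259.890 km

259.9 km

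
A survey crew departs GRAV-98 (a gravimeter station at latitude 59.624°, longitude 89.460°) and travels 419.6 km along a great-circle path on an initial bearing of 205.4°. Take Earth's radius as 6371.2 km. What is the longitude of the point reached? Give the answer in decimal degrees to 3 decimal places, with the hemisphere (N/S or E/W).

δ = d/R = 419.6/6371.2 = 0.065859 rad
φ₂ = arcsin(sin φ₁ cos δ + cos φ₁ sin δ cos θ)
   = arcsin(0.86273·0.99783 + 0.50567·0.06581·-0.90334) = 56.18031°
λ₂ = λ₁ + atan2(sin θ sin δ cos φ₁, cos δ − sin φ₁ sin φ₂) = 86.55282°

86.553°E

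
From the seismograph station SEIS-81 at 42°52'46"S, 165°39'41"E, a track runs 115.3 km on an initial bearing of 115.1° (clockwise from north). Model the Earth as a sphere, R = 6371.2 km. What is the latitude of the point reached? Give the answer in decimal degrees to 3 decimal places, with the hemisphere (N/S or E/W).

SEIS-81: φ = -42.87944°, λ = +165.66139°
δ = d/R = 115.3/6371.2 = 0.018097 rad
φ₂ = arcsin(sin φ₁ cos δ + cos φ₁ sin δ cos θ)
   = arcsin(-0.68046·0.99984 + 0.73279·0.01810·-0.42420) = -43.31208°
λ₂ = λ₁ + atan2(sin θ sin δ cos φ₁, cos δ − sin φ₁ sin φ₂) = 166.95188°

43.312°S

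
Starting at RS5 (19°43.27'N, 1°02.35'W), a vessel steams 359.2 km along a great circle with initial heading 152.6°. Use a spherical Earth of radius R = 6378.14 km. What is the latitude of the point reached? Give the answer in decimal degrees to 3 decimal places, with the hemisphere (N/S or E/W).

16.850°N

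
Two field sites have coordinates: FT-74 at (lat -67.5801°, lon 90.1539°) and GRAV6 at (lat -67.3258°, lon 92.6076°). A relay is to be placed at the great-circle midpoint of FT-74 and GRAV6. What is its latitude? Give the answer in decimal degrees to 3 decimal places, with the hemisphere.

67.458°S

Bx = cos φ₂ cos Δλ = 0.385137,  By = cos φ₂ sin Δλ = 0.016504
φₘ = atan2(sin φ₁ + sin φ₂, √((cos φ₁ + Bx)² + By²)) = -67.45760°
λₘ = λ₁ + atan2(By, cos φ₁ + Bx) = 91.38731°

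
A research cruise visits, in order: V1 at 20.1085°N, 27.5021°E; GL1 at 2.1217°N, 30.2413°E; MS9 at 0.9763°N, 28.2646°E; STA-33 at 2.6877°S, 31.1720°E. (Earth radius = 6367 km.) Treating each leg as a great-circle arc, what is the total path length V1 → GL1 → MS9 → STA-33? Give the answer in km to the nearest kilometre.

2794 km

V1→GL1: c = 0.317383 rad, d = 2020.78 km
GL1→MS9: c = 0.039862 rad, d = 253.80 km
MS9→STA-33: c = 0.081627 rad, d = 519.72 km
Total = 2020.78 + 253.80 + 519.72 = 2794.29 km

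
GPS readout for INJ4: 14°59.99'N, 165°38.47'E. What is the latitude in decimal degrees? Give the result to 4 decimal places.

14.9998°N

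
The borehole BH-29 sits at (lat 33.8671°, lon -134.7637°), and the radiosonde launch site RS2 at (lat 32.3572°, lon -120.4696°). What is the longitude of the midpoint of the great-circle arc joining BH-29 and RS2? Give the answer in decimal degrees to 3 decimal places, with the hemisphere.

Bx = cos φ₂ cos Δλ = 0.818576,  By = cos φ₂ sin Δλ = 0.208563
φₘ = atan2(sin φ₁ + sin φ₂, √((cos φ₁ + Bx)² + By²)) = 33.31695°
λₘ = λ₁ + atan2(By, cos φ₁ + Bx) = -127.55491°

127.555°W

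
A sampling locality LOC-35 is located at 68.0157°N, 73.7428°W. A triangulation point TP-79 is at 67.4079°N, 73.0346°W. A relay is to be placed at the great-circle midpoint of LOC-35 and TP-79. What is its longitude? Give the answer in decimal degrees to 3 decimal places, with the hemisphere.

Bx = cos φ₂ cos Δλ = 0.384139,  By = cos φ₂ sin Δλ = 0.004748
φₘ = atan2(sin φ₁ + sin φ₂, √((cos φ₁ + Bx)² + By²)) = 67.71218°
λₘ = λ₁ + atan2(By, cos φ₁ + Bx) = -73.38412°

73.384°W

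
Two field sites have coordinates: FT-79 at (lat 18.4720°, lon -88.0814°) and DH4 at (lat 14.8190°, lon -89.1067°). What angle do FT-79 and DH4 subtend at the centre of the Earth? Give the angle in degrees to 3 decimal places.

Δφ = -3.6530°,  Δλ = -1.0253°
a = sin²(Δφ/2) + cos φ₁ cos φ₂ sin²(Δλ/2) = 0.001089
c = 2·arcsin(√a) = 0.066021 rad = 3.7827°

3.783°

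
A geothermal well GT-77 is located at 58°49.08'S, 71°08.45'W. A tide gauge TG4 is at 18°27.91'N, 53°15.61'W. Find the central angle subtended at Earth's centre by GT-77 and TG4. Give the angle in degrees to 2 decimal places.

78.67°

GT-77: φ = -58.81800°, λ = -71.14083°
TG4: φ = +18.46517°, λ = -53.26017°
Δφ = 77.2832°,  Δλ = 17.8807°
a = sin²(Δφ/2) + cos φ₁ cos φ₂ sin²(Δλ/2) = 0.401794
c = 2·arcsin(√a) = 1.373099 rad = 78.6728°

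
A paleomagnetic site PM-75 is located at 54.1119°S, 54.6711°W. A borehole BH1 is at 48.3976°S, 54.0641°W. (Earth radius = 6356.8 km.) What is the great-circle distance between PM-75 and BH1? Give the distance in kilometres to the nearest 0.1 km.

Δφ = 5.7143°,  Δλ = 0.6070°
a = sin²(Δφ/2) + cos φ₁ cos φ₂ sin²(Δλ/2) = 0.002496
c = 2·arcsin(√a) = 0.099952 rad = 5.7269°
d = R·c = 6356.8 × 0.099952 = 635.4 km

635.4 km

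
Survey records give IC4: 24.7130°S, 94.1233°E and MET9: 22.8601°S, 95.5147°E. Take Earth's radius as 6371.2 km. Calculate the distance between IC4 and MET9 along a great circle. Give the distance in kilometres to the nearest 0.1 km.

Δφ = 1.8529°,  Δλ = 1.3914°
a = sin²(Δφ/2) + cos φ₁ cos φ₂ sin²(Δλ/2) = 0.000385
c = 2·arcsin(√a) = 0.039237 rad = 2.2481°
d = R·c = 6371.2 × 0.039237 = 250.0 km

250.0 km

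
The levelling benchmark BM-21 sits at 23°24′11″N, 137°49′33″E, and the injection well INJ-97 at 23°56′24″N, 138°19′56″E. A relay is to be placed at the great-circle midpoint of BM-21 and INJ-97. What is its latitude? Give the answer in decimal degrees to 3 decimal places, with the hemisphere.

23.672°N

BM-21: φ = +23.40306°, λ = +137.82583°
INJ-97: φ = +23.94000°, λ = +138.33222°
Bx = cos φ₂ cos Δλ = 0.913935,  By = cos φ₂ sin Δλ = 0.008078
φₘ = atan2(sin φ₁ + sin φ₂, √((cos φ₁ + Bx)² + By²)) = 23.67173°
λₘ = λ₁ + atan2(By, cos φ₁ + Bx) = 138.07851°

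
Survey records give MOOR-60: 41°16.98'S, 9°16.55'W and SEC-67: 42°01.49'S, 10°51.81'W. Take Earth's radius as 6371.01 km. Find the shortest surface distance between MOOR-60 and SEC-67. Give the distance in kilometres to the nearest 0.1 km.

155.6 km

MOOR-60: φ = -41.28300°, λ = -9.27583°
SEC-67: φ = -42.02483°, λ = -10.86350°
Δφ = -0.7418°,  Δλ = -1.5877°
a = sin²(Δφ/2) + cos φ₁ cos φ₂ sin²(Δλ/2) = 0.000149
c = 2·arcsin(√a) = 0.024419 rad = 1.3991°
d = R·c = 6371.01 × 0.024419 = 155.6 km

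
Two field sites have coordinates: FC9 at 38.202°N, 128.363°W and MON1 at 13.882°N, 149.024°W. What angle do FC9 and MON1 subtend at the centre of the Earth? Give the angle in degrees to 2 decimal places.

30.44°

Δφ = -24.3200°,  Δλ = -20.6610°
a = sin²(Δφ/2) + cos φ₁ cos φ₂ sin²(Δλ/2) = 0.068903
c = 2·arcsin(√a) = 0.531211 rad = 30.4361°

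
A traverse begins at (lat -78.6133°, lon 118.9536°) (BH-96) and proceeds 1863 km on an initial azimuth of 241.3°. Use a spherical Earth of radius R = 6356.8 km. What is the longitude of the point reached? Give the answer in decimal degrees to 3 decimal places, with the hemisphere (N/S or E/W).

δ = d/R = 1863/6356.8 = 0.293072 rad
φ₂ = arcsin(sin φ₁ cos δ + cos φ₁ sin δ cos θ)
   = arcsin(-0.98032·0.95736 + 0.19743·0.28889·-0.48022) = -74.99593°
λ₂ = λ₁ + atan2(sin θ sin δ cos φ₁, cos δ − sin φ₁ sin φ₂) = 40.76870°

40.769°E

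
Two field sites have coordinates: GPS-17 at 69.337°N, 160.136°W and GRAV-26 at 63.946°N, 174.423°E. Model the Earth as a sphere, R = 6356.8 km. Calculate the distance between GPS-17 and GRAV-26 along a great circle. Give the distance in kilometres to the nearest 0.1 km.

Δφ = -5.3910°,  Δλ = -25.4410°
a = sin²(Δφ/2) + cos φ₁ cos φ₂ sin²(Δλ/2) = 0.009726
c = 2·arcsin(√a) = 0.197565 rad = 11.3197°
d = R·c = 6356.8 × 0.197565 = 1255.9 km

1255.9 km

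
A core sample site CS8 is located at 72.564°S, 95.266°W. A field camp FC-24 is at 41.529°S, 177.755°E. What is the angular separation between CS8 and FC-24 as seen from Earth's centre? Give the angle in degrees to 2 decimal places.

Δφ = 31.0350°,  Δλ = -86.9790°
a = sin²(Δφ/2) + cos φ₁ cos φ₂ sin²(Δλ/2) = 0.177821
c = 2·arcsin(√a) = 0.870613 rad = 49.8825°

49.88°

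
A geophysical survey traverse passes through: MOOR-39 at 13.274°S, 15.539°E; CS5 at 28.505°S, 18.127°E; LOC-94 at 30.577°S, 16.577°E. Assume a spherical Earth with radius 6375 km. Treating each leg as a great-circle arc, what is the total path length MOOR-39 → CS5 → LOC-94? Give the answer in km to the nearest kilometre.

MOOR-39→CS5: c = 0.269132 rad, d = 1715.71 km
CS5→LOC-94: c = 0.043146 rad, d = 275.06 km
Total = 1715.71 + 275.06 = 1990.77 km

1991 km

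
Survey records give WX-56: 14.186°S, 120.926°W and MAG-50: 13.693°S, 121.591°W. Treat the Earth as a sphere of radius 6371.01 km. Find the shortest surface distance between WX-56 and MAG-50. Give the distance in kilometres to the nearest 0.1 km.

90.3 km

Δφ = 0.4930°,  Δλ = -0.6650°
a = sin²(Δφ/2) + cos φ₁ cos φ₂ sin²(Δλ/2) = 0.000050
c = 2·arcsin(√a) = 0.014175 rad = 0.8122°
d = R·c = 6371.01 × 0.014175 = 90.3 km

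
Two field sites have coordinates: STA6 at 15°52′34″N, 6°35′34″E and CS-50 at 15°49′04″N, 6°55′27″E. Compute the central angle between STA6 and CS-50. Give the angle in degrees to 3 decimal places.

STA6: φ = +15.87611°, λ = +6.59278°
CS-50: φ = +15.81778°, λ = +6.92417°
Δφ = -0.0583°,  Δλ = 0.3314°
a = sin²(Δφ/2) + cos φ₁ cos φ₂ sin²(Δλ/2) = 0.000008
c = 2·arcsin(√a) = 0.005656 rad = 0.3241°

0.324°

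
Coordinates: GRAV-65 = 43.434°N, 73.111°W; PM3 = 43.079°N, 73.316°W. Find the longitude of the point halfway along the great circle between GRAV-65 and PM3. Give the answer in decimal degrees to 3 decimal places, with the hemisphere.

Bx = cos φ₂ cos Δλ = 0.730408,  By = cos φ₂ sin Δλ = -0.002613
φₘ = atan2(sin φ₁ + sin φ₂, √((cos φ₁ + Bx)² + By²)) = 43.25655°
λₘ = λ₁ + atan2(By, cos φ₁ + Bx) = -73.21380°

73.214°W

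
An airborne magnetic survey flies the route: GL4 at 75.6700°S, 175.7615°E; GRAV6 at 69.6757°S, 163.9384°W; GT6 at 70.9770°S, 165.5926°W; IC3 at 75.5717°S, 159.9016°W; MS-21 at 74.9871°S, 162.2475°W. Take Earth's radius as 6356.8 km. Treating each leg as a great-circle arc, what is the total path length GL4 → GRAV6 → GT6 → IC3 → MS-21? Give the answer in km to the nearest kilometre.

GL4→GRAV6: c = 0.147152 rad, d = 935.41 km
GRAV6→GT6: c = 0.024702 rad, d = 157.03 km
GT6→IC3: c = 0.085043 rad, d = 540.60 km
IC3→MS-21: c = 0.014570 rad, d = 92.62 km
Total = 935.41 + 157.03 + 540.60 + 92.62 = 1725.67 km

1726 km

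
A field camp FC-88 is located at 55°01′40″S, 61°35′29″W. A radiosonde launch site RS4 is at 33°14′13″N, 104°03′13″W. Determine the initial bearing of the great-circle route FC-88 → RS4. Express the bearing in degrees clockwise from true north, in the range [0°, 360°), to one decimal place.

FC-88: φ = -55.02778°, λ = -61.59139°
RS4: φ = +33.23694°, λ = -104.05361°
Δλ = -42.4622°
y = sin Δλ · cos φ₂ = -0.564664
x = cos φ₁ sin φ₂ − sin φ₁ cos φ₂ cos Δλ = 0.819782
θ = atan2(y, x) = -34.5590° → 325.4410° (mod 360°)

325.4°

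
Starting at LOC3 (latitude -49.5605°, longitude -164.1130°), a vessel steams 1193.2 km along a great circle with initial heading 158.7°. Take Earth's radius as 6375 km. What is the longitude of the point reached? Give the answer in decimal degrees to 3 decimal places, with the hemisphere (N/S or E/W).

δ = d/R = 1193.2/6375 = 0.187169 rad
φ₂ = arcsin(sin φ₁ cos δ + cos φ₁ sin δ cos θ)
   = arcsin(-0.76109·0.98254 + 0.64864·0.18608·-0.93169) = -59.34494°
λ₂ = λ₁ + atan2(sin θ sin δ cos φ₁, cos δ − sin φ₁ sin φ₂) = -156.49490°

156.495°W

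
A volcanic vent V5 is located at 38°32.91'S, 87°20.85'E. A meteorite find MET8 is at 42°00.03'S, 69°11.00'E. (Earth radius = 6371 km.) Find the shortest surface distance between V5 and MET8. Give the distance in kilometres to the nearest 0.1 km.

1584.7 km

V5: φ = -38.54850°, λ = +87.34750°
MET8: φ = -42.00050°, λ = +69.18333°
Δφ = -3.4520°,  Δλ = -18.1642°
a = sin²(Δφ/2) + cos φ₁ cos φ₂ sin²(Δλ/2) = 0.015388
c = 2·arcsin(√a) = 0.248741 rad = 14.2518°
d = R·c = 6371 × 0.248741 = 1584.7 km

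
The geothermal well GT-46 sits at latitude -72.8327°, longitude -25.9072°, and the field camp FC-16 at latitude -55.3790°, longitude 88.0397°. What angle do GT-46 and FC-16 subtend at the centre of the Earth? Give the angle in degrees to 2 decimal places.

44.09°

Δφ = 17.4537°,  Δλ = 113.9469°
a = sin²(Δφ/2) + cos φ₁ cos φ₂ sin²(Δλ/2) = 0.140901
c = 2·arcsin(√a) = 0.769587 rad = 44.0941°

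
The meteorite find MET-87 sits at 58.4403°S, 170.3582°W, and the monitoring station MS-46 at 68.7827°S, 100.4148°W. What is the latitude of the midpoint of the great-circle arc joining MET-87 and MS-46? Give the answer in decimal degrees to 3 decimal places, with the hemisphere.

Bx = cos φ₂ cos Δλ = 0.124115,  By = cos φ₂ sin Δλ = 0.339958
φₘ = atan2(sin φ₁ + sin φ₂, √((cos φ₁ + Bx)² + By²)) = -67.71314°
λₘ = λ₁ + atan2(By, cos φ₁ + Bx) = -142.65737°

67.713°S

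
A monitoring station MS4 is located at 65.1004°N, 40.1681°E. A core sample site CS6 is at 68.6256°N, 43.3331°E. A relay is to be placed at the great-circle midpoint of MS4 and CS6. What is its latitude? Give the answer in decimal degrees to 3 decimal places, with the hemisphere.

66.871°N

Bx = cos φ₂ cos Δλ = 0.363905,  By = cos φ₂ sin Δλ = 0.020122
φₘ = atan2(sin φ₁ + sin φ₂, √((cos φ₁ + Bx)² + By²)) = 66.87086°
λₘ = λ₁ + atan2(By, cos φ₁ + Bx) = 41.63660°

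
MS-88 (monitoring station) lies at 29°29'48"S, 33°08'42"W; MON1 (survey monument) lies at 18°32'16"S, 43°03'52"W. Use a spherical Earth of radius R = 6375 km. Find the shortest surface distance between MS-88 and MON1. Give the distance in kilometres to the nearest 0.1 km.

1580.4 km

MS-88: φ = -29.49667°, λ = -33.14500°
MON1: φ = -18.53778°, λ = -43.06444°
Δφ = 10.9589°,  Δλ = -9.9194°
a = sin²(Δφ/2) + cos φ₁ cos φ₂ sin²(Δλ/2) = 0.015286
c = 2·arcsin(√a) = 0.247909 rad = 14.2042°
d = R·c = 6375 × 0.247909 = 1580.4 km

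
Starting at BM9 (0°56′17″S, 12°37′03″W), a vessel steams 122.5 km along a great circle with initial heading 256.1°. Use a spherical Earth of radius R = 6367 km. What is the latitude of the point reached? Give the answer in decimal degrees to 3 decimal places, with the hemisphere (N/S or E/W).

BM9: φ = -0.93806°, λ = -12.61750°
δ = d/R = 122.5/6367 = 0.019240 rad
φ₂ = arcsin(sin φ₁ cos δ + cos φ₁ sin δ cos θ)
   = arcsin(-0.01637·0.99981 + 0.99987·0.01924·-0.24023) = -1.20269°
λ₂ = λ₁ + atan2(sin θ sin δ cos φ₁, cos δ − sin φ₁ sin φ₂) = -13.68781°

1.203°S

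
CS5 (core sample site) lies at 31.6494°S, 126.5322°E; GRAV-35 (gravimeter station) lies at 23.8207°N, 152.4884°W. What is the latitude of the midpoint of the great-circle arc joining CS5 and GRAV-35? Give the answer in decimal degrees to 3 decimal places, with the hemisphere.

5.139°S

Bx = cos φ₂ cos Δλ = 0.143433,  By = cos φ₂ sin Δλ = 0.903499
φₘ = atan2(sin φ₁ + sin φ₂, √((cos φ₁ + Bx)² + By²)) = -5.13869°
λₘ = λ₁ + atan2(By, cos φ₁ + Bx) = 168.78126°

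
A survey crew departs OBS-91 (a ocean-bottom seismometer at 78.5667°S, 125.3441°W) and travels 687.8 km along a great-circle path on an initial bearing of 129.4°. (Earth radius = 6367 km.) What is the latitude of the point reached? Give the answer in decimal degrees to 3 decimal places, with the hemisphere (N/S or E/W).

81.118°S

δ = d/R = 687.8/6367 = 0.108026 rad
φ₂ = arcsin(sin φ₁ cos δ + cos φ₁ sin δ cos θ)
   = arcsin(-0.98016·0.99417 + 0.19823·0.10782·-0.63473) = -81.11790°
λ₂ = λ₁ + atan2(sin θ sin δ cos φ₁, cos δ − sin φ₁ sin φ₂) = -92.68869°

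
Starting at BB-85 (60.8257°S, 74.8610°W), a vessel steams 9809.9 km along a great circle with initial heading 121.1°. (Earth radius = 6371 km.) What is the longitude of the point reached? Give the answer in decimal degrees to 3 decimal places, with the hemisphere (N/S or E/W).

42.117°E

δ = d/R = 9809.9/6371 = 1.539774 rad
φ₂ = arcsin(sin φ₁ cos δ + cos φ₁ sin δ cos θ)
   = arcsin(-0.87314·0.03102 + 0.48747·0.99952·-0.51653) = -16.18591°
λ₂ = λ₁ + atan2(sin θ sin δ cos φ₁, cos δ − sin φ₁ sin φ₂) = 42.11717°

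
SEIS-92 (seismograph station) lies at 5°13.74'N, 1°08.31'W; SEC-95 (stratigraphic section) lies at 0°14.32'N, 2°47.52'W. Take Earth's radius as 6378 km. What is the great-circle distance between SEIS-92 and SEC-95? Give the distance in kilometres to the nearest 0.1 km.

585.1 km

SEIS-92: φ = +5.22900°, λ = -1.13850°
SEC-95: φ = +0.23867°, λ = -2.79200°
Δφ = -4.9903°,  Δλ = -1.6535°
a = sin²(Δφ/2) + cos φ₁ cos φ₂ sin²(Δλ/2) = 0.002103
c = 2·arcsin(√a) = 0.091741 rad = 5.2564°
d = R·c = 6378 × 0.091741 = 585.1 km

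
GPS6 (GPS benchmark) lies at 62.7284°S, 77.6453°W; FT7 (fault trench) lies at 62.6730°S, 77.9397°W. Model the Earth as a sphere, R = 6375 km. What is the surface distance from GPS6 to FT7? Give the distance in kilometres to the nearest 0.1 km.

16.2 km

Δφ = 0.0554°,  Δλ = -0.2944°
a = sin²(Δφ/2) + cos φ₁ cos φ₂ sin²(Δλ/2) = 0.000002
c = 2·arcsin(√a) = 0.002547 rad = 0.1459°
d = R·c = 6375 × 0.002547 = 16.2 km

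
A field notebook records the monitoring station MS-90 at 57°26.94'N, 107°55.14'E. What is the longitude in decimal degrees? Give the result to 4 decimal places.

107.9190°E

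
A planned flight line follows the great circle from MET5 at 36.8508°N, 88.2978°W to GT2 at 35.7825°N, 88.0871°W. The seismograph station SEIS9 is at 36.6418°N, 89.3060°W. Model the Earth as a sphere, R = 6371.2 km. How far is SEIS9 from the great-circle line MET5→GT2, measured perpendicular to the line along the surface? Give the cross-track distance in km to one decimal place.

92.4 km

δ₁₃ = central angle MET5→SEIS9 = 0.014564 rad  (haversine)
θ₁₃ = bearing MET5→SEIS9 = 255.797°,  θ₁₂ = bearing MET5→GT2 = 170.908°
dₓₜ = R·arcsin(sin δ₁₃ · sin(θ₁₃ − θ₁₂)) = 6371.2·arcsin(0.01456·sin(84.890°)) = 92.421 km
|dₓₜ| = 92.421 km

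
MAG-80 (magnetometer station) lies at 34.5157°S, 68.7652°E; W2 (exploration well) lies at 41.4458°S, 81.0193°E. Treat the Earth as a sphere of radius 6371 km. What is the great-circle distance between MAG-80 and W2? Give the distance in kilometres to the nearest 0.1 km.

1319.7 km

Δφ = -6.9301°,  Δλ = 12.2541°
a = sin²(Δφ/2) + cos φ₁ cos φ₂ sin²(Δλ/2) = 0.010689
c = 2·arcsin(√a) = 0.207146 rad = 11.8686°
d = R·c = 6371 × 0.207146 = 1319.7 km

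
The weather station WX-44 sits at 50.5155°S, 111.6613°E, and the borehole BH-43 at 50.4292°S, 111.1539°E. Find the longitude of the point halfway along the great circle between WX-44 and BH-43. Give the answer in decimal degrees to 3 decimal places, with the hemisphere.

Bx = cos φ₂ cos Δλ = 0.637006,  By = cos φ₂ sin Δλ = -0.005641
φₘ = atan2(sin φ₁ + sin φ₂, √((cos φ₁ + Bx)² + By²)) = -50.47263°
λₘ = λ₁ + atan2(By, cos φ₁ + Bx) = 111.40737°

111.407°E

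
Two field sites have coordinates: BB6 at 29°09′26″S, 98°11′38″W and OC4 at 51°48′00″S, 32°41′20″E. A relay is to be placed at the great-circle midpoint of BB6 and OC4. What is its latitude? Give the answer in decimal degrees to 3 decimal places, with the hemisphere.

62.529°S

BB6: φ = -29.15722°, λ = -98.19389°
OC4: φ = -51.80000°, λ = +32.68889°
Bx = cos φ₂ cos Δλ = -0.404757,  By = cos φ₂ sin Δλ = 0.467548
φₘ = atan2(sin φ₁ + sin φ₂, √((cos φ₁ + Bx)² + By²)) = -62.52864°
λₘ = λ₁ + atan2(By, cos φ₁ + Bx) = -53.25397°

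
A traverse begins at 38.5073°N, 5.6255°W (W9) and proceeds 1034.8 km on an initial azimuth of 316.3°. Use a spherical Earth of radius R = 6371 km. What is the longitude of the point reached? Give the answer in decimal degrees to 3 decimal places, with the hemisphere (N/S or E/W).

δ = d/R = 1034.8/6371 = 0.162423 rad
φ₂ = arcsin(sin φ₁ cos δ + cos φ₁ sin δ cos θ)
   = arcsin(0.62261·0.98684 + 0.78253·0.16171·0.72297) = 44.90279°
λ₂ = λ₁ + atan2(sin θ sin δ cos φ₁, cos δ − sin φ₁ sin φ₂) = -14.70081°

14.701°W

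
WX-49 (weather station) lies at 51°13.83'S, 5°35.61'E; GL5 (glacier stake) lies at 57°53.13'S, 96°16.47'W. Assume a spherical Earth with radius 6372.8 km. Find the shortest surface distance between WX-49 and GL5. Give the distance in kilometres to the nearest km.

WX-49: φ = -51.23050°, λ = +5.59350°
GL5: φ = -57.88550°, λ = -96.27450°
Δφ = -6.6550°,  Δλ = -101.8680°
a = sin²(Δφ/2) + cos φ₁ cos φ₂ sin²(Δλ/2) = 0.204045
c = 2·arcsin(√a) = 0.937369 rad = 53.7073°
d = R·c = 6372.8 × 0.937369 = 5973.7 km

5974 km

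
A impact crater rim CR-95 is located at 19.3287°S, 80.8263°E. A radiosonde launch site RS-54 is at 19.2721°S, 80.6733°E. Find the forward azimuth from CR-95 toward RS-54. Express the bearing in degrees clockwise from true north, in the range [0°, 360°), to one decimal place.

Δλ = -0.1530°
y = sin Δλ · cos φ₂ = -0.002521
x = cos φ₁ sin φ₂ − sin φ₁ cos φ₂ cos Δλ = 0.000987
θ = atan2(y, x) = -68.6219° → 291.3781° (mod 360°)

291.4°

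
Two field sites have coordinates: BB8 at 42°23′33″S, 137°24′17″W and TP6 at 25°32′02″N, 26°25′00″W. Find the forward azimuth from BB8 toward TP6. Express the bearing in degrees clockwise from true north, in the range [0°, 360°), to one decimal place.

BB8: φ = -42.39250°, λ = -137.40472°
TP6: φ = +25.53389°, λ = -26.41667°
Δλ = 110.9881°
y = sin Δλ · cos φ₂ = 0.842465
x = cos φ₁ sin φ₂ − sin φ₁ cos φ₂ cos Δλ = 0.100448
θ = atan2(y, x) = 83.2006° → 83.2006° (mod 360°)

83.2°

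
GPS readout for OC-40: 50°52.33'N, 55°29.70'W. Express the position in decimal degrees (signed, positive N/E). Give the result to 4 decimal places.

+50.8722°, -55.4950°

lat: 50.8722° N → +50.8722°
lon: 55.4950° W → -55.4950°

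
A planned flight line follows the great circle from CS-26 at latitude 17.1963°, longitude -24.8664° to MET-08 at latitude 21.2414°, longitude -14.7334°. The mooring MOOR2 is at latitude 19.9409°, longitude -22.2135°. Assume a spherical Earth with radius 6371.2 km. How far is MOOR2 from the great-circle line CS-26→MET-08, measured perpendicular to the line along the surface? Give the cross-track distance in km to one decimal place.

δ₁₃ = central angle CS-26→MOOR2 = 0.064966 rad  (haversine)
θ₁₃ = bearing CS-26→MOOR2 = 42.083°,  θ₁₂ = bearing CS-26→MET-08 = 65.468°
dₓₜ = R·arcsin(sin δ₁₃ · sin(θ₁₃ − θ₁₂)) = 6371.2·arcsin(0.06492·sin(-23.385°)) = -164.187 km
|dₓₜ| = 164.187 km

164.2 km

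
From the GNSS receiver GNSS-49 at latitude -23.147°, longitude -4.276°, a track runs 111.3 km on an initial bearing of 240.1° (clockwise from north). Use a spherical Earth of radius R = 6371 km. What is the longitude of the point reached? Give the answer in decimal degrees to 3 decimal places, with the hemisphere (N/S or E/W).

δ = d/R = 111.3/6371 = 0.017470 rad
φ₂ = arcsin(sin φ₁ cos δ + cos φ₁ sin δ cos θ)
   = arcsin(-0.39309·0.99985 + 0.91950·0.01747·-0.49849) = -23.64312°
λ₂ = λ₁ + atan2(sin θ sin δ cos φ₁, cos δ − sin φ₁ sin φ₂) = -5.22322°

5.223°W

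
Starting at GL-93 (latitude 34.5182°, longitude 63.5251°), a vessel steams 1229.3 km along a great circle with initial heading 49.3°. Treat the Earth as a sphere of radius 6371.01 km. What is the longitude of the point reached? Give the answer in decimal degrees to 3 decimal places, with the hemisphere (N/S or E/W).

δ = d/R = 1229.3/6371.01 = 0.192952 rad
φ₂ = arcsin(sin φ₁ cos δ + cos φ₁ sin δ cos θ)
   = arcsin(0.56667·0.98144 + 0.82395·0.19176·0.65210) = 41.23751°
λ₂ = λ₁ + atan2(sin θ sin δ cos φ₁, cos δ − sin φ₁ sin φ₂) = 74.67202°

74.672°E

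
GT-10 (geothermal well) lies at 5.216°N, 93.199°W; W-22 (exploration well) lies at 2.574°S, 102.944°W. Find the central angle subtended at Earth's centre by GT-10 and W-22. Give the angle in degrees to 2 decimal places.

Δφ = -7.7900°,  Δλ = -9.7450°
a = sin²(Δφ/2) + cos φ₁ cos φ₂ sin²(Δλ/2) = 0.011792
c = 2·arcsin(√a) = 0.217608 rad = 12.4680°

12.47°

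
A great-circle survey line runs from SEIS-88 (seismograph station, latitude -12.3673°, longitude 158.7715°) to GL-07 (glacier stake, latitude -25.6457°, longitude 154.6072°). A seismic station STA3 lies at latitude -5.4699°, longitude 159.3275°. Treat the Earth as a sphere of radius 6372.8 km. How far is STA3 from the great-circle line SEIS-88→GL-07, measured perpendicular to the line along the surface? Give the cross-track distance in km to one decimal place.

150.1 km

δ₁₃ = central angle SEIS-88→STA3 = 0.120763 rad  (haversine)
θ₁₃ = bearing SEIS-88→STA3 = 4.599°,  θ₁₂ = bearing SEIS-88→GL-07 = 195.875°
dₓₜ = R·arcsin(sin δ₁₃ · sin(θ₁₃ − θ₁₂)) = 6372.8·arcsin(0.12047·sin(-191.276°)) = 150.129 km
|dₓₜ| = 150.129 km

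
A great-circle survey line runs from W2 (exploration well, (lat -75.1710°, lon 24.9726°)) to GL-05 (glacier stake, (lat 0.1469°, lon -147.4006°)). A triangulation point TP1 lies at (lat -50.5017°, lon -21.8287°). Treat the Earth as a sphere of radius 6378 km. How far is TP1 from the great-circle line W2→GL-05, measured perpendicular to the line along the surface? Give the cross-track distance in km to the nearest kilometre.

3266 km

δ₁₃ = central angle W2→TP1 = 0.540645 rad  (haversine)
θ₁₃ = bearing W2→TP1 = 295.726°,  θ₁₂ = bearing W2→GL-05 = 187.892°
dₓₜ = R·arcsin(sin δ₁₃ · sin(θ₁₃ − θ₁₂)) = 6378·arcsin(0.51469·sin(107.834°)) = 3265.793 km
|dₓₜ| = 3265.793 km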